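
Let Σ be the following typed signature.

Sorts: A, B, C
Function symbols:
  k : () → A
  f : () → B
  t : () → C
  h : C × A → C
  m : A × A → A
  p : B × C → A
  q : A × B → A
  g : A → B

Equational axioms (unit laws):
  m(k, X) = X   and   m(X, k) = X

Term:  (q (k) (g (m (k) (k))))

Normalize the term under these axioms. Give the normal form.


normal form = (q (k) (g (k)))

1. (q (k) (g (m (k) (k))))  →  (q (k) (g (k)))


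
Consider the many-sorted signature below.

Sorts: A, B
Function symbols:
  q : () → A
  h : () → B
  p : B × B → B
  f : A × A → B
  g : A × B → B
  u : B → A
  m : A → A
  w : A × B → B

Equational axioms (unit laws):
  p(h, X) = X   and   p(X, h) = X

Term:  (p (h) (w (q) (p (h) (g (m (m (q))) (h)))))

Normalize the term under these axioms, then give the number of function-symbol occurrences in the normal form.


1. (p (h) (w (q) (p (h) (g (m (m (q))) (h)))))  →  (w (q) (p (h) (g (m (m (q))) (h))))
2. (w (q) (p (h) (g (m (m (q))) (h))))  →  (w (q) (g (m (m (q))) (h)))
normal form: (w (q) (g (m (m (q))) (h)))

size = 7


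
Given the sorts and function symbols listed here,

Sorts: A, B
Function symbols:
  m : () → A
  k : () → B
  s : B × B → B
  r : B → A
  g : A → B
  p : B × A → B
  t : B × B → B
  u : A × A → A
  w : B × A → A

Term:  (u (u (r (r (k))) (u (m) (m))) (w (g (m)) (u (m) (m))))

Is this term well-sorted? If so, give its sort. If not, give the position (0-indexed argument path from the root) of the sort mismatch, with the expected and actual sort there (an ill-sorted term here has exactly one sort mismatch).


ill-sorted at position [0, 0, 0]: expected B, got A

        (k) : B
      (r (k)) : A
    (r (r (k))) : ✗ arg 0 at [0, 0, 0] has sort A, expected B
      (m) : A
      (m) : A
    (u (m) (m)) : A
      (m) : A
    (g (m)) : B
      (m) : A
      (m) : A
    (u (m) (m)) : A
  (w (g (m)) (u (m) (m))) : A


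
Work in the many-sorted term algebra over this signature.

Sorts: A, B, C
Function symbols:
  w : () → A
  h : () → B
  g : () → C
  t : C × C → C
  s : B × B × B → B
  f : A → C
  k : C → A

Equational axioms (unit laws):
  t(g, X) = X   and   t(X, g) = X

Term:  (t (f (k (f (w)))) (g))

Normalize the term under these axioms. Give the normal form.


1. (t (f (k (f (w)))) (g))  →  (f (k (f (w))))

normal form = (f (k (f (w))))


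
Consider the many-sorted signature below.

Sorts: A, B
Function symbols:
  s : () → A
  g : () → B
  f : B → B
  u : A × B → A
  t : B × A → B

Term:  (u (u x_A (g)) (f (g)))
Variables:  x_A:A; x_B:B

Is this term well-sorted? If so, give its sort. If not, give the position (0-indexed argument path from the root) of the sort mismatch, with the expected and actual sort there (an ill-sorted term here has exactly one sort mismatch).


    x_A : A
    (g) : B
  (u x_A (g)) : A
    (g) : B
  (f (g)) : B
(u (u x_A (g)) (f (g))) : A

well-sorted; sort = A


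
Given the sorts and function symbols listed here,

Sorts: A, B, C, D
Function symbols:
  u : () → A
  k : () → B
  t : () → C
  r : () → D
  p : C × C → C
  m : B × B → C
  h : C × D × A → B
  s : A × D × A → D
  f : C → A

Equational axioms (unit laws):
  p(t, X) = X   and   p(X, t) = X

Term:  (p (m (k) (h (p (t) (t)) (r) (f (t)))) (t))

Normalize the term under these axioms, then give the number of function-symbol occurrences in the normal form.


size = 7

1. (p (m (k) (h (p (t) (t)) (r) (f (t)))) (t))  →  (m (k) (h (p (t) (t)) (r) (f (t))))
2. (m (k) (h (p (t) (t)) (r) (f (t))))  →  (m (k) (h (t) (r) (f (t))))
normal form: (m (k) (h (t) (r) (f (t))))


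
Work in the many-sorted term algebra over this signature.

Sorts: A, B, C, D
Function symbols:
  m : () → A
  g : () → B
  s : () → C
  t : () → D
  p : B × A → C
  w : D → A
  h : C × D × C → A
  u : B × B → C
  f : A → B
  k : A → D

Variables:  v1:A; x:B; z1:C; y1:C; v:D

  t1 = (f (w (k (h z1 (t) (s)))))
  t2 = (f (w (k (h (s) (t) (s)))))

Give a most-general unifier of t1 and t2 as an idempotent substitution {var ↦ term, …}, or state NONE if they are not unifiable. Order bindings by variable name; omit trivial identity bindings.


{z1 ↦ (s)}


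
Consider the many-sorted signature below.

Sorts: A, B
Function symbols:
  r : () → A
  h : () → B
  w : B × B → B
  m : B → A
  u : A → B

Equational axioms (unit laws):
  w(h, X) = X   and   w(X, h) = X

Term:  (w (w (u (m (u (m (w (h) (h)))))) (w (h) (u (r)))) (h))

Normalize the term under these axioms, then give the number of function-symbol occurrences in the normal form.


size = 8

1. (w (w (u (m (u (m (w (h) (h)))))) (w (h) (u (r)))) (h))  →  (w (u (m (u (m (w (h) (h)))))) (w (h) (u (r))))
2. (w (u (m (u (m (w (h) (h)))))) (w (h) (u (r))))  →  (w (u (m (u (m (h))))) (w (h) (u (r))))
3. (w (u (m (u (m (h))))) (w (h) (u (r))))  →  (w (u (m (u (m (h))))) (u (r)))
normal form: (w (u (m (u (m (h))))) (u (r)))


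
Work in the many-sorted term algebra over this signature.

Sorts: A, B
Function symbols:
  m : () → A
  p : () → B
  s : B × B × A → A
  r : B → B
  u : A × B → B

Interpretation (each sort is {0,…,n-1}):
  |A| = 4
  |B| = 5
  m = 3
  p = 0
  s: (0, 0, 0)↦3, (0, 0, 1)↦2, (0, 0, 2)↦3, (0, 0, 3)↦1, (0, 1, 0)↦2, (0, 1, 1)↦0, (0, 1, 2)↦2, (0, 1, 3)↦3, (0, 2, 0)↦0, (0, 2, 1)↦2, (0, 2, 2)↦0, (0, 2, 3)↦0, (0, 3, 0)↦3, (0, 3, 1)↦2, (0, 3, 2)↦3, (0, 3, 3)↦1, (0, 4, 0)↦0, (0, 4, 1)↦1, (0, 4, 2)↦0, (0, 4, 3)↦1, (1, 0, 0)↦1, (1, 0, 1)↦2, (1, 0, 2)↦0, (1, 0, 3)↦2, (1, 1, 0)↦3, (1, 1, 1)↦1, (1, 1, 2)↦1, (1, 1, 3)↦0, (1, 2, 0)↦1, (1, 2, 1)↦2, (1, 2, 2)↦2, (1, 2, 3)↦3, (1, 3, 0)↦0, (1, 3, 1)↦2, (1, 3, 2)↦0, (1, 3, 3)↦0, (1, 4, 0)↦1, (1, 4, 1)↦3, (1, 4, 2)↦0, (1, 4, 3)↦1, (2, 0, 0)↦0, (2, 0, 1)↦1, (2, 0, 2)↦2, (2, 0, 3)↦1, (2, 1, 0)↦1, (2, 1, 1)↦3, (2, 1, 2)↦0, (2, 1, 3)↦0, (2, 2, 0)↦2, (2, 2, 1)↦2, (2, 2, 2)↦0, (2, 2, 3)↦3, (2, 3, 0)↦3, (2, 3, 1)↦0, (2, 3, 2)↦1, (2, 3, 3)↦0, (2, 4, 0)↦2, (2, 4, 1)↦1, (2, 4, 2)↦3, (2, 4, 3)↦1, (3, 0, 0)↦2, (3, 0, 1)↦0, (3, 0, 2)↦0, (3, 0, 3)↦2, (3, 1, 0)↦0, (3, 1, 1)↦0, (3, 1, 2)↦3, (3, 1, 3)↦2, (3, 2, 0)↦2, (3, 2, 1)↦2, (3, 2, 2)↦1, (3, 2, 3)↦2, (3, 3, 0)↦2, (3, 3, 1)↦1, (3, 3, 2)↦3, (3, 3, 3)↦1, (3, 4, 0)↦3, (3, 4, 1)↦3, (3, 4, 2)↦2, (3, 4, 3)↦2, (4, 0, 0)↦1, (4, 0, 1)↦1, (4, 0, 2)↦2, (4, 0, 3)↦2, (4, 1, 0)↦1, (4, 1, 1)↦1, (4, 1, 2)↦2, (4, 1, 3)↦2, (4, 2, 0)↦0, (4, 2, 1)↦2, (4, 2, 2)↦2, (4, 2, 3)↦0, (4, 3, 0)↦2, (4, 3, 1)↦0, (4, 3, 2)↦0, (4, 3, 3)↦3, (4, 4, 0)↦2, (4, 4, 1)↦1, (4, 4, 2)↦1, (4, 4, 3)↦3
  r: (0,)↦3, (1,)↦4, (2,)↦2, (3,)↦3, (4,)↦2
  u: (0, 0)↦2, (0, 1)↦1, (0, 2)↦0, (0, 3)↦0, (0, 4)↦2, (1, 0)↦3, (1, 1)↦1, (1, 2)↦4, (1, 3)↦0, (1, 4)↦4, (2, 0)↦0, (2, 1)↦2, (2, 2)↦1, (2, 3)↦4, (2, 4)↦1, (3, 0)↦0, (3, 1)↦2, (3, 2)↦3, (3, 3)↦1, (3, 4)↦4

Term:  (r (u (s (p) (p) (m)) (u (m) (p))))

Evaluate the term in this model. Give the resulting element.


  p = 0
  p = 0
  m = 3
  (s (p) (p) (m)) = s(0, 0, 3) = 1
  m = 3
  p = 0
  (u (m) (p)) = u(3, 0) = 0
  (u (s (p) (p) (m)) (u (m) (p))) = u(1, 0) = 3
  (r (u (s (p) (p) (m)) (u (m) (p)))) = r(3,) = 3

value = 3


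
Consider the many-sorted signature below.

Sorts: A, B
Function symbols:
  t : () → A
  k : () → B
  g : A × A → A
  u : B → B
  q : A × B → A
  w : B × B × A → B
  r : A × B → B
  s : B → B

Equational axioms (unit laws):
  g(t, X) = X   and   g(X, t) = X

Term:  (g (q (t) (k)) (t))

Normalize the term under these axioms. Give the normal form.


normal form = (q (t) (k))

1. (g (q (t) (k)) (t))  →  (q (t) (k))


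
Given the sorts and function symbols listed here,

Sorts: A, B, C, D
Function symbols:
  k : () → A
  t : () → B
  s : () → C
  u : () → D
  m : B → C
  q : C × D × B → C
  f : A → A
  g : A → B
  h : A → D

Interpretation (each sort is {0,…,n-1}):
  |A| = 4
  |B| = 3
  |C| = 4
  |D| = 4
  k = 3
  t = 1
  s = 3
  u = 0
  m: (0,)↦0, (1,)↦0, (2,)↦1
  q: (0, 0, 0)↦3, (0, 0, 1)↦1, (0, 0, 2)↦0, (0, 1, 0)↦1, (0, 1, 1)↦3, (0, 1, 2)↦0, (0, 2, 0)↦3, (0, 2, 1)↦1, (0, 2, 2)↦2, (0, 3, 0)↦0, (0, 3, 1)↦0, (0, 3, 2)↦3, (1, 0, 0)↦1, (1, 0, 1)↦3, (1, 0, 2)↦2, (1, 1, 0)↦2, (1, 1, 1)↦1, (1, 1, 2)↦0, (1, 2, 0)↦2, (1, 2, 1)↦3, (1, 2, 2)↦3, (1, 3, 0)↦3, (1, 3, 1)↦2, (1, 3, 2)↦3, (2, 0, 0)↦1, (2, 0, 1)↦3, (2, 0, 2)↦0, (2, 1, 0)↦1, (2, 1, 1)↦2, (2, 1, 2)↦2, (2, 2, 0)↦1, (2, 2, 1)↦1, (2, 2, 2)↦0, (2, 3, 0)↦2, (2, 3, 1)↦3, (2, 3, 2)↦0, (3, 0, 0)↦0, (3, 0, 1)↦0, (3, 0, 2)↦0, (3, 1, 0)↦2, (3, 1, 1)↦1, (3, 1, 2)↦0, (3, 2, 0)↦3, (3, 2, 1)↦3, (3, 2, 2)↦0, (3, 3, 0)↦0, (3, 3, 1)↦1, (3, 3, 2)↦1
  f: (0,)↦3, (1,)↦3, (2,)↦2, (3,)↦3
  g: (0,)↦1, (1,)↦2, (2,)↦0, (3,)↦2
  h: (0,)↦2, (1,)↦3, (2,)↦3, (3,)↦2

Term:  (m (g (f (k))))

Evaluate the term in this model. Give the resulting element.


value = 1

  k = 3
  (f (k)) = f(3,) = 3
  (g (f (k))) = g(3,) = 2
  (m (g (f (k)))) = m(2,) = 1


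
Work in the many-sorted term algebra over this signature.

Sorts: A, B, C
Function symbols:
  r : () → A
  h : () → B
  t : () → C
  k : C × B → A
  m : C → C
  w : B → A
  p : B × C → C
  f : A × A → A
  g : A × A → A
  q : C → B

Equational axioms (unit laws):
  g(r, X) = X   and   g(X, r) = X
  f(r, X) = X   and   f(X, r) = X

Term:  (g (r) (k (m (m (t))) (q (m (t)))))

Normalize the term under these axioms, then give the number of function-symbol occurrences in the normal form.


1. (g (r) (k (m (m (t))) (q (m (t)))))  →  (k (m (m (t))) (q (m (t))))
normal form: (k (m (m (t))) (q (m (t))))

size = 7


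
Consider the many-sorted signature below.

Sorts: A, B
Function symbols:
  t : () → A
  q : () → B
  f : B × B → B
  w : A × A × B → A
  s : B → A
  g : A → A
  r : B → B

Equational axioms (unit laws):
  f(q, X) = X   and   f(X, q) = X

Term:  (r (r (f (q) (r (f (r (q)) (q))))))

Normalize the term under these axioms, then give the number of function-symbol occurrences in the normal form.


size = 5

1. (r (r (f (q) (r (f (r (q)) (q))))))  →  (r (r (r (f (r (q)) (q)))))
2. (r (r (r (f (r (q)) (q)))))  →  (r (r (r (r (q)))))
normal form: (r (r (r (r (q)))))


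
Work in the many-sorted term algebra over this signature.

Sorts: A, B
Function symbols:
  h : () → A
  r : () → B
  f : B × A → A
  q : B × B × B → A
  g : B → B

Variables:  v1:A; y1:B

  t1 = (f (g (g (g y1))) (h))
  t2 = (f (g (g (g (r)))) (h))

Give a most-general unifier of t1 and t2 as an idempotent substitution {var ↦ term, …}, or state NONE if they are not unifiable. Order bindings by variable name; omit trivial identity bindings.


{y1 ↦ (r)}


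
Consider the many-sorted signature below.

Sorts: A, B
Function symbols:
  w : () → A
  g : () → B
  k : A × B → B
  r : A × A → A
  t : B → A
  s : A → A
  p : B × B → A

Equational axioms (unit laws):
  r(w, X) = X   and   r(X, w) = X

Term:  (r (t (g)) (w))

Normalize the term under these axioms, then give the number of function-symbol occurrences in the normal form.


size = 2

1. (r (t (g)) (w))  →  (t (g))
normal form: (t (g))


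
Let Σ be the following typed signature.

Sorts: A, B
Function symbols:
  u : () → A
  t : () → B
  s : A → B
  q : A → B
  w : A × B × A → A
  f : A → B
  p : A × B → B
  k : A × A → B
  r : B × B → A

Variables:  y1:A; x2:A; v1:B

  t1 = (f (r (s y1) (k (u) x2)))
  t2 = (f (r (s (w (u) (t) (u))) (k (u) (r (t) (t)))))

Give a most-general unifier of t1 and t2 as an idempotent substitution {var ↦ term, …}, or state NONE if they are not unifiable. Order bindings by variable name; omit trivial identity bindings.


{x2 ↦ (r (t) (t)), y1 ↦ (w (u) (t) (u))}


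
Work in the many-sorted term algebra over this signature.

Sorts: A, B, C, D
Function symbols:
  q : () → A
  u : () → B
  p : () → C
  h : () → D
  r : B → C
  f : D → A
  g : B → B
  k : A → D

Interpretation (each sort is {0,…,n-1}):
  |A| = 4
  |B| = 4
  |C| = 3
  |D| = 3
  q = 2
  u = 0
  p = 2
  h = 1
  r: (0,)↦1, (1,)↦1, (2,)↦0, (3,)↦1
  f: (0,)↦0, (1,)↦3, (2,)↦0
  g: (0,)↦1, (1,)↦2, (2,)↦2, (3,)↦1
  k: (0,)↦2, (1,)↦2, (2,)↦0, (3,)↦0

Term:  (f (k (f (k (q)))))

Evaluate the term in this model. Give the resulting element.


  q = 2
  (k (q)) = k(2,) = 0
  (f (k (q))) = f(0,) = 0
  (k (f (k (q)))) = k(0,) = 2
  (f (k (f (k (q))))) = f(2,) = 0

value = 0


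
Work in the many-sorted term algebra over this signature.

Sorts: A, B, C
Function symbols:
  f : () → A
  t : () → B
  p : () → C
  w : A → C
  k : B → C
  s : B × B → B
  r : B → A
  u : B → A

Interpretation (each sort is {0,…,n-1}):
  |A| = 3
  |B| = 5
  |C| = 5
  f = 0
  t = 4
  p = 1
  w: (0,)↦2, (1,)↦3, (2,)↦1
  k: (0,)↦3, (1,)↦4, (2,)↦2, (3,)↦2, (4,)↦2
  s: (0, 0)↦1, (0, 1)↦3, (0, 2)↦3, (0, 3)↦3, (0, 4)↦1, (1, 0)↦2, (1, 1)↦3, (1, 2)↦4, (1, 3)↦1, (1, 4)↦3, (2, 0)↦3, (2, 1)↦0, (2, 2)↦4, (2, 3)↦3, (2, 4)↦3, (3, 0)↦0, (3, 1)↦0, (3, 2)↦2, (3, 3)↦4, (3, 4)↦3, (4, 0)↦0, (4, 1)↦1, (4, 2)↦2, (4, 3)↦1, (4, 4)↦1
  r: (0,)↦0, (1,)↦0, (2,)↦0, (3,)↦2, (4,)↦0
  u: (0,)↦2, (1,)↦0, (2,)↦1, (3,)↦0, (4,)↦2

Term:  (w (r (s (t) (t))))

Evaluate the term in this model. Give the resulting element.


  t = 4
  t = 4
  (s (t) (t)) = s(4, 4) = 1
  (r (s (t) (t))) = r(1,) = 0
  (w (r (s (t) (t)))) = w(0,) = 2

value = 2


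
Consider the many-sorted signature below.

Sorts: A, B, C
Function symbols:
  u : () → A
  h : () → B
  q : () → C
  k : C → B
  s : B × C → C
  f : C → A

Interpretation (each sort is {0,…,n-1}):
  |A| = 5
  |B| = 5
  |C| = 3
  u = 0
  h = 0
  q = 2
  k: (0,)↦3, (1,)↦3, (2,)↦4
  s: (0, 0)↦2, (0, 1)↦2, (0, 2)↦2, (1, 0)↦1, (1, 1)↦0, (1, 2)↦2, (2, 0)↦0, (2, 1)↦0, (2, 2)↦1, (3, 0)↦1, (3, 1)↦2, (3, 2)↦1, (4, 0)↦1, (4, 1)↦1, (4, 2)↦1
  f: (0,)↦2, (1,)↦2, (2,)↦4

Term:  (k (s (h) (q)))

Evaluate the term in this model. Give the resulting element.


  h = 0
  q = 2
  (s (h) (q)) = s(0, 2) = 2
  (k (s (h) (q))) = k(2,) = 4

value = 4


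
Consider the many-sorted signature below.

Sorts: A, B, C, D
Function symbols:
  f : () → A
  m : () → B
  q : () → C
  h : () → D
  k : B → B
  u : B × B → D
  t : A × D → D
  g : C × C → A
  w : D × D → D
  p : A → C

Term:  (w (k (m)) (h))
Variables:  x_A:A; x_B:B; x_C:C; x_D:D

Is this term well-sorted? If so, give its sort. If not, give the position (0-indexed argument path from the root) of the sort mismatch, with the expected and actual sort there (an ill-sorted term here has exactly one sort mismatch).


    (m) : B
  (k (m)) : B
  (h) : D
(w (k (m)) (h)) : ✗ arg 0 at [0] has sort B, expected D

ill-sorted at position [0]: expected D, got B


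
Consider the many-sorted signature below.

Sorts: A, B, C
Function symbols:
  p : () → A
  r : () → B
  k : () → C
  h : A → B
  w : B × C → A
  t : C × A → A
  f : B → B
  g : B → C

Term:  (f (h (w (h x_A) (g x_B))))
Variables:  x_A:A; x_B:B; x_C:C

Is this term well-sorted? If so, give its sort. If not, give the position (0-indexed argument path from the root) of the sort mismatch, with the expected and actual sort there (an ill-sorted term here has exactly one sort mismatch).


well-sorted; sort = B

        x_A : A
      (h x_A) : B
        x_B : B
      (g x_B) : C
    (w (h x_A) (g x_B)) : A
  (h (w (h x_A) (g x_B))) : B
(f (h (w (h x_A) (g x_B)))) : B


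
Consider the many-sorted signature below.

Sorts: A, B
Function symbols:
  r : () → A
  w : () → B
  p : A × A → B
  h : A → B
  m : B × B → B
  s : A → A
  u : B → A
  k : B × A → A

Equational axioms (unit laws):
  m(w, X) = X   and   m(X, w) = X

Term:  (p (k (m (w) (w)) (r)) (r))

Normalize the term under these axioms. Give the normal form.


normal form = (p (k (w) (r)) (r))

1. (p (k (m (w) (w)) (r)) (r))  →  (p (k (w) (r)) (r))


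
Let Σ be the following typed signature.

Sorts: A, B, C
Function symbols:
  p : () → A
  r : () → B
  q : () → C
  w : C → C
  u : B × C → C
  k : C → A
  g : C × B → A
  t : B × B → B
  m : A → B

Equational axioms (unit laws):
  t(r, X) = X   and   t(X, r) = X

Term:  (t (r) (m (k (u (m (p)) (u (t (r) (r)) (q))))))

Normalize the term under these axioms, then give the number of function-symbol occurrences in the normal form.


size = 8

1. (t (r) (m (k (u (m (p)) (u (t (r) (r)) (q))))))  →  (m (k (u (m (p)) (u (t (r) (r)) (q)))))
2. (m (k (u (m (p)) (u (t (r) (r)) (q)))))  →  (m (k (u (m (p)) (u (r) (q)))))
normal form: (m (k (u (m (p)) (u (r) (q)))))


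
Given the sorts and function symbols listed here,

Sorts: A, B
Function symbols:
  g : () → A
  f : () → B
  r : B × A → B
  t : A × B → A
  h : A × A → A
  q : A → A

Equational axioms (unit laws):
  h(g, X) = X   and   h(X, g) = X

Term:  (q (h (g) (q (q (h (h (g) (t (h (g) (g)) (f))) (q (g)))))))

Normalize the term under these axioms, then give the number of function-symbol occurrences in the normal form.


1. (q (h (g) (q (q (h (h (g) (t (h (g) (g)) (f))) (q (g)))))))  →  (q (q (q (h (h (g) (t (h (g) (g)) (f))) (q (g))))))
2. (q (q (q (h (h (g) (t (h (g) (g)) (f))) (q (g))))))  →  (q (q (q (h (t (h (g) (g)) (f)) (q (g))))))
3. (q (q (q (h (t (h (g) (g)) (f)) (q (g))))))  →  (q (q (q (h (t (g) (f)) (q (g))))))
normal form: (q (q (q (h (t (g) (f)) (q (g))))))

size = 9


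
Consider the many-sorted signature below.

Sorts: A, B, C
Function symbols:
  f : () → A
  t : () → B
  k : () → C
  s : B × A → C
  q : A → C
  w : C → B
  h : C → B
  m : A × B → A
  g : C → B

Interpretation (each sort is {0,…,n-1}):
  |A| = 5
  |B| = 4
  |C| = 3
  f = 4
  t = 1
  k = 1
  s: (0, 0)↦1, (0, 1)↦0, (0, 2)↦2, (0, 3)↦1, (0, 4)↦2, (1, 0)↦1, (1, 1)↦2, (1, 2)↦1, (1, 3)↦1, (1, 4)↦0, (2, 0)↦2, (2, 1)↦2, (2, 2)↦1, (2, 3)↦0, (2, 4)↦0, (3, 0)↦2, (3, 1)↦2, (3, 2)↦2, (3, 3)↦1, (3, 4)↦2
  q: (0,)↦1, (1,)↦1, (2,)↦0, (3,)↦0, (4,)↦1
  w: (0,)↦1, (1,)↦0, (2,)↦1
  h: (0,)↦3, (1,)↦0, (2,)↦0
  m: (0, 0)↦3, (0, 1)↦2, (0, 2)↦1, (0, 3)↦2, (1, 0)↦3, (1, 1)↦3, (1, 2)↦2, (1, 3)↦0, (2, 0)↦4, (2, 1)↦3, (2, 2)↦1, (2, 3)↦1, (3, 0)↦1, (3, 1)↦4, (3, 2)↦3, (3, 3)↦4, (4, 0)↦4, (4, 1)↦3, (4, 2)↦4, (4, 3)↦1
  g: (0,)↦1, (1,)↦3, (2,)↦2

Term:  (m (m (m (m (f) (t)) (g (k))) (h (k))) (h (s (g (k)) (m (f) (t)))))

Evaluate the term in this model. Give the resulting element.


  f = 4
  t = 1
  (m (f) (t)) = m(4, 1) = 3
  k = 1
  (g (k)) = g(1,) = 3
  (m (m (f) (t)) (g (k))) = m(3, 3) = 4
  k = 1
  (h (k)) = h(1,) = 0
  (m (m (m (f) (t)) (g (k))) (h (k))) = m(4, 0) = 4
  k = 1
  (g (k)) = g(1,) = 3
  f = 4
  t = 1
  (m (f) (t)) = m(4, 1) = 3
  (s (g (k)) (m (f) (t))) = s(3, 3) = 1
  (h (s (g (k)) (m (f) (t)))) = h(1,) = 0
  (m (m (m (m (f) (t)) (g (k))) (h (k))) (h (s (g (k)) (m (f) (t))))) = m(4, 0) = 4

value = 4


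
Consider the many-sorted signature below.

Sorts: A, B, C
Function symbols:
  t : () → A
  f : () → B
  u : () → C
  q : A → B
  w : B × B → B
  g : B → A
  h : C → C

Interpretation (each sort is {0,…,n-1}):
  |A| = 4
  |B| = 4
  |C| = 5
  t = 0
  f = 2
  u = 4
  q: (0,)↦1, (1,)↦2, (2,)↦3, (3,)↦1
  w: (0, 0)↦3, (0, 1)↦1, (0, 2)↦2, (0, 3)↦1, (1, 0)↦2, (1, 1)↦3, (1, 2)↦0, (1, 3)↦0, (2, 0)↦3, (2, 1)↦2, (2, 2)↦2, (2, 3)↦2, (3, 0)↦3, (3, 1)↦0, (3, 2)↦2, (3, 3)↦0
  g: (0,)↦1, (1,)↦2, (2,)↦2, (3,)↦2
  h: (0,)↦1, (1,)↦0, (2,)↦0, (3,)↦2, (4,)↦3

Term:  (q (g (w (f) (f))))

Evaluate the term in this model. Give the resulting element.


  f = 2
  f = 2
  (w (f) (f)) = w(2, 2) = 2
  (g (w (f) (f))) = g(2,) = 2
  (q (g (w (f) (f)))) = q(2,) = 3

value = 3


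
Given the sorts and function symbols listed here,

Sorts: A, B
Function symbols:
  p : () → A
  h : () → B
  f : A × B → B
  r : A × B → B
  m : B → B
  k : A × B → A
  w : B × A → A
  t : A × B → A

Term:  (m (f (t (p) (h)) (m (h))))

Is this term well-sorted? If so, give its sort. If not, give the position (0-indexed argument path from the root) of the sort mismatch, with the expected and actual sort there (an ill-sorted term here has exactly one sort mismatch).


      (p) : A
      (h) : B
    (t (p) (h)) : A
      (h) : B
    (m (h)) : B
  (f (t (p) (h)) (m (h))) : B
(m (f (t (p) (h)) (m (h)))) : B

well-sorted; sort = B


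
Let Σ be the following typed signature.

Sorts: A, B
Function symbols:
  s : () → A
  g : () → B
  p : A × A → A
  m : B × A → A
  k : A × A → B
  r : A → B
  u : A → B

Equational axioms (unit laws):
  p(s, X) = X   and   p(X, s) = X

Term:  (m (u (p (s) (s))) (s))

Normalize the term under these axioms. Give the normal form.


1. (m (u (p (s) (s))) (s))  →  (m (u (s)) (s))

normal form = (m (u (s)) (s))


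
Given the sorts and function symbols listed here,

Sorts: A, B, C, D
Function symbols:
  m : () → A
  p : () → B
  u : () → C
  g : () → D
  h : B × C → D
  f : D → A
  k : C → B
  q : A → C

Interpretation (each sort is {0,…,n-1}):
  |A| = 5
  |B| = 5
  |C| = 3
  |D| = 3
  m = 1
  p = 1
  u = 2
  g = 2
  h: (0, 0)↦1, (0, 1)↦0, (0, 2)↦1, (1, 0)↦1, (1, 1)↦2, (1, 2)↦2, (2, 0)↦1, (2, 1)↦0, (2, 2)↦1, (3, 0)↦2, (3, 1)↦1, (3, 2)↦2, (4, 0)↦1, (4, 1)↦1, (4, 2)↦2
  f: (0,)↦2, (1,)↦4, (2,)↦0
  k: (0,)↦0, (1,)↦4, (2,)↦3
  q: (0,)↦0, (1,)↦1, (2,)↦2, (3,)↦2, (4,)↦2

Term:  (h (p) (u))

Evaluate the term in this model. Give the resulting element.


  p = 1
  u = 2
  (h (p) (u)) = h(1, 2) = 2

value = 2


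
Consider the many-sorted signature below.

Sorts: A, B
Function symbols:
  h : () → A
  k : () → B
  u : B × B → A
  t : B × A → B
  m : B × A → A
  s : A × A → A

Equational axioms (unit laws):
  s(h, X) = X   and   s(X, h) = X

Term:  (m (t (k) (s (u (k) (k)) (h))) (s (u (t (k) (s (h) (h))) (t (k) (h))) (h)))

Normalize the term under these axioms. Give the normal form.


normal form = (m (t (k) (u (k) (k))) (u (t (k) (h)) (t (k) (h))))

1. (m (t (k) (s (u (k) (k)) (h))) (s (u (t (k) (s (h) (h))) (t (k) (h))) (h)))  →  (m (t (k) (u (k) (k))) (s (u (t (k) (s (h) (h))) (t (k) (h))) (h)))
2. (m (t (k) (u (k) (k))) (s (u (t (k) (s (h) (h))) (t (k) (h))) (h)))  →  (m (t (k) (u (k) (k))) (u (t (k) (s (h) (h))) (t (k) (h))))
3. (m (t (k) (u (k) (k))) (u (t (k) (s (h) (h))) (t (k) (h))))  →  (m (t (k) (u (k) (k))) (u (t (k) (h)) (t (k) (h))))


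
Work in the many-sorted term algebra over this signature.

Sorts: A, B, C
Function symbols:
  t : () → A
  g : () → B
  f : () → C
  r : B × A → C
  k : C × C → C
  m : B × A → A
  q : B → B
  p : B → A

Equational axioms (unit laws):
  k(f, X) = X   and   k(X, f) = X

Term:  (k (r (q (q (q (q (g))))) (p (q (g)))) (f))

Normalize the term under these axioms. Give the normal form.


normal form = (r (q (q (q (q (g))))) (p (q (g))))

1. (k (r (q (q (q (q (g))))) (p (q (g)))) (f))  →  (r (q (q (q (q (g))))) (p (q (g))))


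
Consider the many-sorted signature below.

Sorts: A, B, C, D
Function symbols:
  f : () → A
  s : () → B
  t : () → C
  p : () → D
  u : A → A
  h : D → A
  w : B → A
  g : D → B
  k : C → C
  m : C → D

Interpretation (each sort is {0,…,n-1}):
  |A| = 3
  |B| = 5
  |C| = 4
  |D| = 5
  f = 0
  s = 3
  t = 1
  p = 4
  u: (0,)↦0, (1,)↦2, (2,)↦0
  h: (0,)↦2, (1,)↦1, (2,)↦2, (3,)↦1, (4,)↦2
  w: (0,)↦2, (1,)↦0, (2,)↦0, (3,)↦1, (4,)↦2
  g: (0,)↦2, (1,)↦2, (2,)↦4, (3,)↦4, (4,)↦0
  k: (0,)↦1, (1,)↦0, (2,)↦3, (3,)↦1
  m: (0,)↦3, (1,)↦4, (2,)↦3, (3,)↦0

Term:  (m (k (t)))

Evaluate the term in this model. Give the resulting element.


  t = 1
  (k (t)) = k(1,) = 0
  (m (k (t))) = m(0,) = 3

value = 3


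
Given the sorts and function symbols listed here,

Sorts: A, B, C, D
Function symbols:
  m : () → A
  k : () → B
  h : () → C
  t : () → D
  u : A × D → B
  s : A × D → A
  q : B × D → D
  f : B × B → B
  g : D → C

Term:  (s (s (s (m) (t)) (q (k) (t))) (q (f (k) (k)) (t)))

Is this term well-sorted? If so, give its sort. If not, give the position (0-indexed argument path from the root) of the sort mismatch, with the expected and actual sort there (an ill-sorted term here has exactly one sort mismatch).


      (m) : A
      (t) : D
    (s (m) (t)) : A
      (k) : B
      (t) : D
    (q (k) (t)) : D
  (s (s (m) (t)) (q (k) (t))) : A
      (k) : B
      (k) : B
    (f (k) (k)) : B
    (t) : D
  (q (f (k) (k)) (t)) : D
(s (s (s (m) (t)) (q (k) (t))) (q (f (k) (k)) (t))) : A

well-sorted; sort = A


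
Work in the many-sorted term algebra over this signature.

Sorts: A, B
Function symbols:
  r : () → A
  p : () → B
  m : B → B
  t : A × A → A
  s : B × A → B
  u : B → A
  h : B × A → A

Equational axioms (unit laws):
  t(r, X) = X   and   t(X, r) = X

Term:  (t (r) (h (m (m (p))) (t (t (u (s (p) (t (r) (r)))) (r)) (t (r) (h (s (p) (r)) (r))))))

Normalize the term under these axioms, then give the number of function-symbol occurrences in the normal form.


size = 14

1. (t (r) (h (m (m (p))) (t (t (u (s (p) (t (r) (r)))) (r)) (t (r) (h (s (p) (r)) (r))))))  →  (h (m (m (p))) (t (t (u (s (p) (t (r) (r)))) (r)) (t (r) (h (s (p) (r)) (r)))))
2. (h (m (m (p))) (t (t (u (s (p) (t (r) (r)))) (r)) (t (r) (h (s (p) (r)) (r)))))  →  (h (m (m (p))) (t (u (s (p) (t (r) (r)))) (t (r) (h (s (p) (r)) (r)))))
3. (h (m (m (p))) (t (u (s (p) (t (r) (r)))) (t (r) (h (s (p) (r)) (r)))))  →  (h (m (m (p))) (t (u (s (p) (r))) (t (r) (h (s (p) (r)) (r)))))
4. (h (m (m (p))) (t (u (s (p) (r))) (t (r) (h (s (p) (r)) (r)))))  →  (h (m (m (p))) (t (u (s (p) (r))) (h (s (p) (r)) (r))))
normal form: (h (m (m (p))) (t (u (s (p) (r))) (h (s (p) (r)) (r))))


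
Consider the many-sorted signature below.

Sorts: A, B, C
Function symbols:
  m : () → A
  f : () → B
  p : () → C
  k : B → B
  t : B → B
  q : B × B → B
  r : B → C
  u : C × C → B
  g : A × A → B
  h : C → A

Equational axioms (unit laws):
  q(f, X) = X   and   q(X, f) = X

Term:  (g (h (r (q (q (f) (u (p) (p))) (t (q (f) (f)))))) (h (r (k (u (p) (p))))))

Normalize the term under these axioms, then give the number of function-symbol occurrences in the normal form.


1. (g (h (r (q (q (f) (u (p) (p))) (t (q (f) (f)))))) (h (r (k (u (p) (p))))))  →  (g (h (r (q (u (p) (p)) (t (q (f) (f)))))) (h (r (k (u (p) (p))))))
2. (g (h (r (q (u (p) (p)) (t (q (f) (f)))))) (h (r (k (u (p) (p))))))  →  (g (h (r (q (u (p) (p)) (t (f))))) (h (r (k (u (p) (p))))))
normal form: (g (h (r (q (u (p) (p)) (t (f))))) (h (r (k (u (p) (p))))))

size = 15


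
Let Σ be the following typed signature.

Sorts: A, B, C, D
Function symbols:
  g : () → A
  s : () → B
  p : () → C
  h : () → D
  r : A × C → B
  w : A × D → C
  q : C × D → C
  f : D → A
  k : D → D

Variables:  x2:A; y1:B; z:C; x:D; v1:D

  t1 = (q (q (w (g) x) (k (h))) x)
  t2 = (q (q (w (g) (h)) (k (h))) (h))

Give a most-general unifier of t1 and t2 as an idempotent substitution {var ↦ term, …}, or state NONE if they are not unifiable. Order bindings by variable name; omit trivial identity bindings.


{x ↦ (h)}


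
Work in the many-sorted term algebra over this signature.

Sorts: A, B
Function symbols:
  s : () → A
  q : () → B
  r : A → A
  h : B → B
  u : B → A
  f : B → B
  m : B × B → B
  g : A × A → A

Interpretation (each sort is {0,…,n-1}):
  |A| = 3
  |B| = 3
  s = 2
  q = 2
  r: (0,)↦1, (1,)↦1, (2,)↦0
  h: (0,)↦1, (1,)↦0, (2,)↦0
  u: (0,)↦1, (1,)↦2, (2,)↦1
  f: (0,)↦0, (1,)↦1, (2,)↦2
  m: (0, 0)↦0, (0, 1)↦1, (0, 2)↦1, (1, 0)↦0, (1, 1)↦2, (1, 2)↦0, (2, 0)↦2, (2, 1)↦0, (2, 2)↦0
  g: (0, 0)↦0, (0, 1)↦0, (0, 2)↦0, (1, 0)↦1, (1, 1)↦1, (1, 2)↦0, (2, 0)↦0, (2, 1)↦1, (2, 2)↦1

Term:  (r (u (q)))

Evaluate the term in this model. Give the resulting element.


  q = 2
  (u (q)) = u(2,) = 1
  (r (u (q))) = r(1,) = 1

value = 1


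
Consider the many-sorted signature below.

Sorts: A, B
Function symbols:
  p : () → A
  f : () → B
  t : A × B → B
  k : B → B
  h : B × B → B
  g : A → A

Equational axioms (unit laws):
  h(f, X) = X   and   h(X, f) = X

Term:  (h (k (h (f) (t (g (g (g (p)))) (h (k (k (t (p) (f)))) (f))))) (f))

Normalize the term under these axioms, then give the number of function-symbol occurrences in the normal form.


1. (h (k (h (f) (t (g (g (g (p)))) (h (k (k (t (p) (f)))) (f))))) (f))  →  (k (h (f) (t (g (g (g (p)))) (h (k (k (t (p) (f)))) (f)))))
2. (k (h (f) (t (g (g (g (p)))) (h (k (k (t (p) (f)))) (f)))))  →  (k (t (g (g (g (p)))) (h (k (k (t (p) (f)))) (f))))
3. (k (t (g (g (g (p)))) (h (k (k (t (p) (f)))) (f))))  →  (k (t (g (g (g (p)))) (k (k (t (p) (f))))))
normal form: (k (t (g (g (g (p)))) (k (k (t (p) (f))))))

size = 11


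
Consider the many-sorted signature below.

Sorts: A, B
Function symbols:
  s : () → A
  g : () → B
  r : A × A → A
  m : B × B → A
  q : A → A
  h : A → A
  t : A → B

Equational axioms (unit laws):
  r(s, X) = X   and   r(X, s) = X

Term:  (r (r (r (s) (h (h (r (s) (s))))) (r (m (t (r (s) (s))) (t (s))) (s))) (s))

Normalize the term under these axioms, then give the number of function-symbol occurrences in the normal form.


1. (r (r (r (s) (h (h (r (s) (s))))) (r (m (t (r (s) (s))) (t (s))) (s))) (s))  →  (r (r (s) (h (h (r (s) (s))))) (r (m (t (r (s) (s))) (t (s))) (s)))
2. (r (r (s) (h (h (r (s) (s))))) (r (m (t (r (s) (s))) (t (s))) (s)))  →  (r (h (h (r (s) (s)))) (r (m (t (r (s) (s))) (t (s))) (s)))
3. (r (h (h (r (s) (s)))) (r (m (t (r (s) (s))) (t (s))) (s)))  →  (r (h (h (s))) (r (m (t (r (s) (s))) (t (s))) (s)))
4. (r (h (h (s))) (r (m (t (r (s) (s))) (t (s))) (s)))  →  (r (h (h (s))) (m (t (r (s) (s))) (t (s))))
5. (r (h (h (s))) (m (t (r (s) (s))) (t (s))))  →  (r (h (h (s))) (m (t (s)) (t (s))))
normal form: (r (h (h (s))) (m (t (s)) (t (s))))

size = 9


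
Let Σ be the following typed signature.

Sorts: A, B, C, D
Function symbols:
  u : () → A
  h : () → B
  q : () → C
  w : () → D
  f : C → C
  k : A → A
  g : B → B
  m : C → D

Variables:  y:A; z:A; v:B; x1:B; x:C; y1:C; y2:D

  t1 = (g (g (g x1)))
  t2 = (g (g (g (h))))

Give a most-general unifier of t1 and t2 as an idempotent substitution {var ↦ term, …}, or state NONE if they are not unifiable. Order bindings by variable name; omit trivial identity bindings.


{x1 ↦ (h)}


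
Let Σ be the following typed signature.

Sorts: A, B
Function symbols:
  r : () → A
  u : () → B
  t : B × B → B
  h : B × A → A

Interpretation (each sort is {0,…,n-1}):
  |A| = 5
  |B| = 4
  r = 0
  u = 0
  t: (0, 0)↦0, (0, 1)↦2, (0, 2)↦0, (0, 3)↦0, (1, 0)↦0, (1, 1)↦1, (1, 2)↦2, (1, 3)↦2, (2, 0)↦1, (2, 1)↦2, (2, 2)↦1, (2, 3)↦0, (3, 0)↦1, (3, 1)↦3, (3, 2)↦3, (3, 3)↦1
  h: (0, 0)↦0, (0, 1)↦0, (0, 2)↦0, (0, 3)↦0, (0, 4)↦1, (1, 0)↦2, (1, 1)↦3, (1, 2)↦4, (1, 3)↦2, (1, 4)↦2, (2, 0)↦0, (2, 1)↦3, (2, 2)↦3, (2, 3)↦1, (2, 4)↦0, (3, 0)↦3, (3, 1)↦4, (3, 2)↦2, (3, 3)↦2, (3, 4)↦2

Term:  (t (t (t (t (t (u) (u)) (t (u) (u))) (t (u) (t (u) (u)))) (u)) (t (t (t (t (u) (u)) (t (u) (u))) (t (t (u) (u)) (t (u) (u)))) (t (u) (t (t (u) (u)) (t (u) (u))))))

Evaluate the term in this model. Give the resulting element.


value = 0

  u = 0
  u = 0
  (t (u) (u)) = t(0, 0) = 0
  u = 0
  u = 0
  (t (u) (u)) = t(0, 0) = 0
  (t (t (u) (u)) (t (u) (u))) = t(0, 0) = 0
  u = 0
  u = 0
  u = 0
  (t (u) (u)) = t(0, 0) = 0
  (t (u) (t (u) (u))) = t(0, 0) = 0
  (t (t (t (u) (u)) (t (u) (u))) (t (u) (t (u) (u)))) = t(0, 0) = 0
  u = 0
  (t (t (t (t (u) (u)) (t (u) (u))) (t (u) (t (u) (u)))) (u)) = t(0, 0) = 0
  u = 0
  u = 0
  (t (u) (u)) = t(0, 0) = 0
  u = 0
  u = 0
  (t (u) (u)) = t(0, 0) = 0
  (t (t (u) (u)) (t (u) (u))) = t(0, 0) = 0
  u = 0
  u = 0
  (t (u) (u)) = t(0, 0) = 0
  u = 0
  u = 0
  (t (u) (u)) = t(0, 0) = 0
  (t (t (u) (u)) (t (u) (u))) = t(0, 0) = 0
  (t (t (t (u) (u)) (t (u) (u))) (t (t (u) (u)) (t (u) (u)))) = t(0, 0) = 0
  u = 0
  u = 0
  u = 0
  (t (u) (u)) = t(0, 0) = 0
  u = 0
  u = 0
  (t (u) (u)) = t(0, 0) = 0
  (t (t (u) (u)) (t (u) (u))) = t(0, 0) = 0
  (t (u) (t (t (u) (u)) (t (u) (u)))) = t(0, 0) = 0
  (t (t (t (t (u) (u)) (t (u) (u))) (t (t (u) (u)) (t (u) (u)))) (t (u) (t (t (u) (u)) (t (u) (u))))) = t(0, 0) = 0
  (t (t (t (t (t (u) (u)) (t (u) (u))) (t (u) (t (u) (u)))) (u)) (t (t (t (t (u) (u)) (t (u) (u))) (t (t (u) (u)) (t (u) (u)))) (t (u) (t (t (u) (u)) (t (u) (u)))))) = t(0, 0) = 0


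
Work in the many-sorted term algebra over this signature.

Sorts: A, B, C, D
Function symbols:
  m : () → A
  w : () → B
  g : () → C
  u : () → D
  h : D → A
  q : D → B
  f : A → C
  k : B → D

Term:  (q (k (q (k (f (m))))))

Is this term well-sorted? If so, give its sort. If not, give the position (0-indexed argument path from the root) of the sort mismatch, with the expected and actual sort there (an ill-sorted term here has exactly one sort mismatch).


ill-sorted at position [0, 0, 0, 0]: expected B, got C

          (m) : A
        (f (m)) : C
      (k (f (m))) : ✗ arg 0 at [0, 0, 0, 0] has sort C, expected B


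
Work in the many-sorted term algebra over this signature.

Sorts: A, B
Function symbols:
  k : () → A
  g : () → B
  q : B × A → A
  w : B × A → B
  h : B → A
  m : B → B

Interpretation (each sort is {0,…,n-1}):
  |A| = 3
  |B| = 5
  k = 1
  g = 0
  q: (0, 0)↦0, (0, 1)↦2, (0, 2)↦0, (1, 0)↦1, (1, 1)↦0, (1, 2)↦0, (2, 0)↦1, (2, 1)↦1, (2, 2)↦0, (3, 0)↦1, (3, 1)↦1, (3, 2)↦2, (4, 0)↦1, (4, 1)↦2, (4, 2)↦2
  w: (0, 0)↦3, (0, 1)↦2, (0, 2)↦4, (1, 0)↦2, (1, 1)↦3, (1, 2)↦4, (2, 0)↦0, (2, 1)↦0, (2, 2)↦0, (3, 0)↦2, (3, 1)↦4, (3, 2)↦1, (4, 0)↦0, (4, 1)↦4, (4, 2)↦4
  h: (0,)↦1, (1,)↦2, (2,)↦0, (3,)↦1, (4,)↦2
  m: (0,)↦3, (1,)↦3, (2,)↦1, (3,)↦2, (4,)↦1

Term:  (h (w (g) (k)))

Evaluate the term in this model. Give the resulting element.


  g = 0
  k = 1
  (w (g) (k)) = w(0, 1) = 2
  (h (w (g) (k))) = h(2,) = 0

value = 0


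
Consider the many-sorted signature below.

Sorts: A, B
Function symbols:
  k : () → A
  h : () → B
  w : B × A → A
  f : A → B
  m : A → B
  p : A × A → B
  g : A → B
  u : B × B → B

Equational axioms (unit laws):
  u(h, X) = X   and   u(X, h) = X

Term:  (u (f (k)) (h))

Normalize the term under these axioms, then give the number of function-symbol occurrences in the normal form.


1. (u (f (k)) (h))  →  (f (k))
normal form: (f (k))

size = 2


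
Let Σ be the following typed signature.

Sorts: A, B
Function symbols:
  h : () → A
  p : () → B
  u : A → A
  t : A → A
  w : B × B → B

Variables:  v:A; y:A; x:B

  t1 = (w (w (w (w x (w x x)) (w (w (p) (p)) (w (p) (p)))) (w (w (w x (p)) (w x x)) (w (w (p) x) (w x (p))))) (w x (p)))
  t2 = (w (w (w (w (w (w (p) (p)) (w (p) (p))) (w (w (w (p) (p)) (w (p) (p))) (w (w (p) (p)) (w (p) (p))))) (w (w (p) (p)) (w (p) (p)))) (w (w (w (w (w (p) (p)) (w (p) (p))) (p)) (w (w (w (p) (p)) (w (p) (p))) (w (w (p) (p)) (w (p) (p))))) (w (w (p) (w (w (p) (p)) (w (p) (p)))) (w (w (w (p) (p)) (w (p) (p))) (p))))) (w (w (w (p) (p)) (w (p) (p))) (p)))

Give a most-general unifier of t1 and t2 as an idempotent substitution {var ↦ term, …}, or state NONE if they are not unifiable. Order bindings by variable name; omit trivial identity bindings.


{x ↦ (w (w (p) (p)) (w (p) (p)))}


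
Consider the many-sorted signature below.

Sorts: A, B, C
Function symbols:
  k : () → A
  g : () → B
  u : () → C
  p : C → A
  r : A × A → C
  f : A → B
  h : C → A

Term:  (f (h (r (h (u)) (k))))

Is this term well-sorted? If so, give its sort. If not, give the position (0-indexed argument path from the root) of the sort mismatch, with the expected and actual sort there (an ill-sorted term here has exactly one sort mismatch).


well-sorted; sort = B

        (u) : C
      (h (u)) : A
      (k) : A
    (r (h (u)) (k)) : C
  (h (r (h (u)) (k))) : A
(f (h (r (h (u)) (k)))) : B


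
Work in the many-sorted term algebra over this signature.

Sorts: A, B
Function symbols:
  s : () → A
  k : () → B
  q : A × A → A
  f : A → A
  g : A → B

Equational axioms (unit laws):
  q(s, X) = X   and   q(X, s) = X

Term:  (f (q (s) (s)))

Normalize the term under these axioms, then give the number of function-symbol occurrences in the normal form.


size = 2

1. (f (q (s) (s)))  →  (f (s))
normal form: (f (s))


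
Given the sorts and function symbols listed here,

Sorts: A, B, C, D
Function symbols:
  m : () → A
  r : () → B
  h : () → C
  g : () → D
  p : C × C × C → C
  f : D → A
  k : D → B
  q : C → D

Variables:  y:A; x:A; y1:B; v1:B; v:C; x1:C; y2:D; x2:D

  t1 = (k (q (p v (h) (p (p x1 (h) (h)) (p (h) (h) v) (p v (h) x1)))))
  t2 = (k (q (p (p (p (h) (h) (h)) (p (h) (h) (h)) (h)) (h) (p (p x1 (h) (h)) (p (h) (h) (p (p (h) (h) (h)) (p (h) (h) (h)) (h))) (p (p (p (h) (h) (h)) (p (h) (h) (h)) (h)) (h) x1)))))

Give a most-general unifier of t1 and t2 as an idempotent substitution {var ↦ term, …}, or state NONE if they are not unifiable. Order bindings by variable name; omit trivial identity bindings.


{v ↦ (p (p (h) (h) (h)) (p (h) (h) (h)) (h))}


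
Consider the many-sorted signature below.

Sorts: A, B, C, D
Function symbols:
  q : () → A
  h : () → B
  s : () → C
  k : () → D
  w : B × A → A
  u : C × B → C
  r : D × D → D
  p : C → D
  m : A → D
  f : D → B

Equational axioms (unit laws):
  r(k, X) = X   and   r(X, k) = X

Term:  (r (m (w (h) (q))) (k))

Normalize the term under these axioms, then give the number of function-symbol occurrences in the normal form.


size = 4

1. (r (m (w (h) (q))) (k))  →  (m (w (h) (q)))
normal form: (m (w (h) (q)))


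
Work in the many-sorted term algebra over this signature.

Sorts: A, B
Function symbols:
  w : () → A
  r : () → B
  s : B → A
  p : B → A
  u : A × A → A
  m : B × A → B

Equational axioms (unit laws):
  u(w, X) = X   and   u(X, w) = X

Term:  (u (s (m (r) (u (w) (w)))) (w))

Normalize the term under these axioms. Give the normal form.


normal form = (s (m (r) (w)))

1. (u (s (m (r) (u (w) (w)))) (w))  →  (s (m (r) (u (w) (w))))
2. (s (m (r) (u (w) (w))))  →  (s (m (r) (w)))


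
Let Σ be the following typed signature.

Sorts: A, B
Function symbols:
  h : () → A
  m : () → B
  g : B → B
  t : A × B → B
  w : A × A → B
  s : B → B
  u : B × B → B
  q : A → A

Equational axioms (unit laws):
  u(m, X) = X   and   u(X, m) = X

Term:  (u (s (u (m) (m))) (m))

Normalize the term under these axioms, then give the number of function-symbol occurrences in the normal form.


1. (u (s (u (m) (m))) (m))  →  (s (u (m) (m)))
2. (s (u (m) (m)))  →  (s (m))
normal form: (s (m))

size = 2


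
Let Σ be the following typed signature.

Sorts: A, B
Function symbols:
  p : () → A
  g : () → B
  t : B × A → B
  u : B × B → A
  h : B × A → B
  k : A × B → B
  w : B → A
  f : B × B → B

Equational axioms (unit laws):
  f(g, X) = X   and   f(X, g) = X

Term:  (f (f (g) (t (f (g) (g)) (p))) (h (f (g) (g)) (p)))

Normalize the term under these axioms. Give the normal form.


normal form = (f (t (g) (p)) (h (g) (p)))

1. (f (f (g) (t (f (g) (g)) (p))) (h (f (g) (g)) (p)))  →  (f (t (f (g) (g)) (p)) (h (f (g) (g)) (p)))
2. (f (t (f (g) (g)) (p)) (h (f (g) (g)) (p)))  →  (f (t (g) (p)) (h (f (g) (g)) (p)))
3. (f (t (g) (p)) (h (f (g) (g)) (p)))  →  (f (t (g) (p)) (h (g) (p)))


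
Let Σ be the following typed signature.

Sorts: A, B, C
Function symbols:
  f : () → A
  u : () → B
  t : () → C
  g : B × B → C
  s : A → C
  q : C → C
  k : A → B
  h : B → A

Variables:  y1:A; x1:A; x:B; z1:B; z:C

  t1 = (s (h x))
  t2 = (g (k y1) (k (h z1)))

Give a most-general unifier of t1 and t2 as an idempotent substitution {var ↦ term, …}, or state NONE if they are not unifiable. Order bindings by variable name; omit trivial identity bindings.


head clash or occurs-check failure — not unifiable

NONE (not unifiable)
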